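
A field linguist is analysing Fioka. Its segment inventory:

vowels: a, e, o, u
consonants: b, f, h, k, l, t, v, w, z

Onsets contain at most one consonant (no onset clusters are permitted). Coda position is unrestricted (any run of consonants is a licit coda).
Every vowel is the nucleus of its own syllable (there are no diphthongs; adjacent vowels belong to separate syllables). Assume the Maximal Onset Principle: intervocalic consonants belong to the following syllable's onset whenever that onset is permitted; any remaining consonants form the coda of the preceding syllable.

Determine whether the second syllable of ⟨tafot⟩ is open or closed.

closed

Nuclei (vowels): a, o → 2 syllables.
V1 /a/ – V2 /o/: /f/ → onset of the next syllable (single consonants are always licit onsets).
Syllabification: ta.fot.
Syllable 2 is /fot/ with coda /t/, so it is closed.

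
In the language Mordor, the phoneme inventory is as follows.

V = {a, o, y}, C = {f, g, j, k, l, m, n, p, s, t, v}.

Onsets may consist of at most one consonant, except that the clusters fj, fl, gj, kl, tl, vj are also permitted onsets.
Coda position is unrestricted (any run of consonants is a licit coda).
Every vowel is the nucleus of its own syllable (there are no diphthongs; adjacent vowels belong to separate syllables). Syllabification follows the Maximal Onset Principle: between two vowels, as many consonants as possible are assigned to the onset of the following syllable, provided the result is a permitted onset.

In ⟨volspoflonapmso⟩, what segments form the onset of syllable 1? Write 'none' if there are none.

Nuclei (vowels): o, o, o, a, o → 5 syllables.
/o…o/ gap (V1→V2): cluster /lsp/ — the longest permitted-onset suffix is /p/; onset = /p/, preceding coda = /ls/.
/o…o/ gap (V2→V3): /fl/ is a licit onset in full, so it all attaches to the next syllable.
/o…a/ gap (V3→V4): /n/ → onset of the next syllable (single consonants are always licit onsets).
/a…o/ gap (V4→V5): /pms/ — longest licit onset from the right is /s/, leaving /pm/ as coda.
So the parse is vols.po.flo.napm.so.
Syllable 1 is /vols/: onset /v/, nucleus /o/, coda /ls/.

v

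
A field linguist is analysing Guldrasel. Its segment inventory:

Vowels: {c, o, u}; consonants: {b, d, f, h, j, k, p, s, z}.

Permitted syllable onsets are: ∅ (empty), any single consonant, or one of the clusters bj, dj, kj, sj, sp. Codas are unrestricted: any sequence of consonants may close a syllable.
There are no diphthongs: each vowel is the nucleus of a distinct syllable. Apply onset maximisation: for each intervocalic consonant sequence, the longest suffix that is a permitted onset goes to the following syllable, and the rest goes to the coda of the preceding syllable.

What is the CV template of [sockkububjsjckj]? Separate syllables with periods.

CV.VC.CV.CVCC.CCVCC

The vowels are o, c, u, u, c — 5 nuclei, so 5 syllables.
Between /o/ (V1) and /c/ (V2): nothing intervenes; syllable break is V.V.
Between /c/ (V2) and /u/ (V3): cluster /kk/ — the longest permitted-onset suffix is /k/; onset = /k/, preceding coda = /k/.
Between /u/ (V3) and /u/ (V4): just /b/ — single C goes to the following onset.
Between /u/ (V4) and /c/ (V5): /bjsj/ — longest licit onset from the right is /sj/, leaving /bj/ as coda.
So the parse is so.ck.ku.bubj.sjckj.
Mapping each syllable to C/V: /so/ → CV, /ck/ → VC, /ku/ → CV, /bubj/ → CVCC, /sjckj/ → CCVCC.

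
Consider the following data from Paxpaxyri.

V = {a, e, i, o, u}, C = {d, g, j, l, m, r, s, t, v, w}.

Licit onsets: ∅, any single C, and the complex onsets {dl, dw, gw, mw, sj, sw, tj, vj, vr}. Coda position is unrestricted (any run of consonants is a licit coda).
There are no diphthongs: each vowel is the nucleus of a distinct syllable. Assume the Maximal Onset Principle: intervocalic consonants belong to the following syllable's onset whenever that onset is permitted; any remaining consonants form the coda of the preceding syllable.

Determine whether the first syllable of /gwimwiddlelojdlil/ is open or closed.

open

Vowels present: i, i, e, o, i; each is a nucleus, giving 5 syllables.
V1 /i/ – V2 /i/: cluster /mw/ — /mw/ is itself a permitted onset, so the whole cluster goes right; preceding coda = ∅.
V2 /i/ – V3 /e/: /ddl/ splits as /d/ + /dl/ (/dl/ is the longest suffix that is a licit onset).
V3 /e/ – V4 /o/: just /l/ — single C goes to the following onset.
V4 /o/ – V5 /i/: /jdl/; trying suffixes from longest down, /dl/ is the first permitted one, so coda /j/ | onset /dl/.
So the parse is gwi.mwid.dle.loj.dlil.
Syllable 1 is /gwi/; it ends in its nucleus with no coda, so it is open.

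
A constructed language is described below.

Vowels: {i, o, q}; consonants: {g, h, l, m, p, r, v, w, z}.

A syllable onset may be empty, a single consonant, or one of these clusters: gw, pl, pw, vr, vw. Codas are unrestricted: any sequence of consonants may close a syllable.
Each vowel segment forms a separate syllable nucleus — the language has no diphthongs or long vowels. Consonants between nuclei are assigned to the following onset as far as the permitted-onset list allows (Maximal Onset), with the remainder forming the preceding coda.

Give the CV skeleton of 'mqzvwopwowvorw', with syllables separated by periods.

CVC.CCV.CCVC.CVCC

Nuclei (vowels): q, o, o, o → 4 syllables.
/q…o/ gap (V1→V2): /zvw/; trying suffixes from longest down, /vw/ is the first permitted one, so coda /z/ | onset /vw/.
/o…o/ gap (V2→V3): /pw/ is a licit onset in full, so it all attaches to the next syllable.
/o…o/ gap (V3→V4): /wv/; trying suffixes from longest down, /v/ is the first permitted one, so coda /w/ | onset /v/.
Syllabification: mqz.vwo.pwow.vorw.
Mapping each syllable to C/V: /mqz/ → CVC, /vwo/ → CCV, /pwow/ → CCVC, /vorw/ → CVCC.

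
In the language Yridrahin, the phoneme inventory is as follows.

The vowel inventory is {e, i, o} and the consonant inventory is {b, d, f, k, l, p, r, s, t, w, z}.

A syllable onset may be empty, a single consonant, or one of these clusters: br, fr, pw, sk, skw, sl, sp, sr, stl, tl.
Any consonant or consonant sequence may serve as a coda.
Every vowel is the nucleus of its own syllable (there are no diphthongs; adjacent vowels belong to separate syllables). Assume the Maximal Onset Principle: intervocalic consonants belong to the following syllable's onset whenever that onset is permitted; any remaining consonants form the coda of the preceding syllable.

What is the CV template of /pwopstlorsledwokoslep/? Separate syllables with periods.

Vowels present: o, o, e, o, o, e; each is a nucleus, giving 6 syllables.
σ1/σ2 boundary: /pstl/ splits as /p/ + /stl/ (/stl/ is the longest suffix that is a licit onset).
σ2/σ3 boundary: /rsl/ splits as /r/ + /sl/ (/sl/ is the longest suffix that is a licit onset).
σ3/σ4 boundary: cluster /dw/ — the longest permitted-onset suffix is /w/; onset = /w/, preceding coda = /d/.
σ4/σ5 boundary: just /k/ — single C goes to the following onset.
σ5/σ6 boundary: cluster /sl/ — /sl/ is itself a permitted onset, so the whole cluster goes right; preceding coda = ∅.
Result: pwop.stlor.sled.wo.ko.slep.
Mapping each syllable to C/V: /pwop/ → CCVC, /stlor/ → CCCVC, /sled/ → CCVC, /wo/ → CV, /ko/ → CV, /slep/ → CCVC.

CCVC.CCCVC.CCVC.CV.CV.CCVC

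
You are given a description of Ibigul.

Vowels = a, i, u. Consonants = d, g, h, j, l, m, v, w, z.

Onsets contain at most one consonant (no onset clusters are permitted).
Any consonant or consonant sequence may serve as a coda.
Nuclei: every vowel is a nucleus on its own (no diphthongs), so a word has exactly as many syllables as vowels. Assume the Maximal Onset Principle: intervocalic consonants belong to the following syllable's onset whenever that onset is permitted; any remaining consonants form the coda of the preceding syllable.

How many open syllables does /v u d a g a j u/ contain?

4

Nuclei (vowels): u, a, a, u → 4 syllables.
/u…a/ gap (V1→V2): /d/ → onset of the next syllable (single consonants are always licit onsets).
/a…a/ gap (V2→V3): /g/ is a single consonant, so it becomes the next onset.
/a…u/ gap (V3→V4): /j/ → onset of the next syllable (single consonants are always licit onsets).
Putting it together: vu.da.ga.ju.
Classifying each syllable: /vu/ (open), /da/ (open), /ga/ (open), /ju/ (open).
Open syllables: 4.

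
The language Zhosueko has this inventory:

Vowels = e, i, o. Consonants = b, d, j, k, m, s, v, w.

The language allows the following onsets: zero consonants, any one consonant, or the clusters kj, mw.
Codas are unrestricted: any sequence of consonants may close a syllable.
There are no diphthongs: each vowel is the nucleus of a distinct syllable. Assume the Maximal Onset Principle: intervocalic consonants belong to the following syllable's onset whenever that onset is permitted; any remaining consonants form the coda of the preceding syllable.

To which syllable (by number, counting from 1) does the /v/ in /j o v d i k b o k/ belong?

Vowels present: o, i, o; each is a nucleus, giving 3 syllables.
σ1/σ2 boundary: /vd/; trying suffixes from longest down, /d/ is the first permitted one, so coda /v/ | onset /d/.
σ2/σ3 boundary: /kb/ — longest licit onset from the right is /b/, leaving /k/ as coda.
So the parse is jov.dik.bok.
The /v/ is in the coda of syllable 1 (/jov/).

1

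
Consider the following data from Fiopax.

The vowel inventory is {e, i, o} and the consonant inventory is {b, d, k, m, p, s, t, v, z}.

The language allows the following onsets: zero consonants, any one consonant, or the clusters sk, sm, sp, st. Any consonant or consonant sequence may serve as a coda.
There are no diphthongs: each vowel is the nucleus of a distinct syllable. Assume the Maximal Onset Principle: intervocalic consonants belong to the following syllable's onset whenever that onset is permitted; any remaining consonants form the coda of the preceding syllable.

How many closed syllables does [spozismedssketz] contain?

The vowels are o, i, e, e — 4 nuclei, so 4 syllables.
Between /o/ (V1) and /i/ (V2): /z/ is a single consonant, so it becomes the next onset.
Between /i/ (V2) and /e/ (V3): /sm/ — entire cluster is a permitted onset → onset /sm/, coda ∅.
Between /e/ (V3) and /e/ (V4): /dssk/ — longest licit onset from the right is /sk/, leaving /ds/ as coda.
Putting it together: spo.zi.smeds.sketz.
Classifying each syllable: /spo/ (open), /zi/ (open), /smeds/ (closed), /sketz/ (closed).
Closed syllables: 2.

2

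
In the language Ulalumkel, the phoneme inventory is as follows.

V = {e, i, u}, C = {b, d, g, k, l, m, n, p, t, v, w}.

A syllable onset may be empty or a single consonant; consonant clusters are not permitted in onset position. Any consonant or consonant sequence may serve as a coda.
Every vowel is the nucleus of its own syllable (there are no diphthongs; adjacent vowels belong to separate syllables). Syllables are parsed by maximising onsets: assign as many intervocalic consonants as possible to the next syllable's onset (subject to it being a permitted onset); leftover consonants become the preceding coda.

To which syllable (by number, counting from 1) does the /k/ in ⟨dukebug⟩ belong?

2

Nuclei (vowels): u, e, u → 3 syllables.
σ1/σ2 boundary: /k/ is a single consonant, so it becomes the next onset.
σ2/σ3 boundary: just /b/ — single C goes to the following onset.
Syllabification: du.ke.bug.
The /k/ is in the onset of syllable 2 (/ke/).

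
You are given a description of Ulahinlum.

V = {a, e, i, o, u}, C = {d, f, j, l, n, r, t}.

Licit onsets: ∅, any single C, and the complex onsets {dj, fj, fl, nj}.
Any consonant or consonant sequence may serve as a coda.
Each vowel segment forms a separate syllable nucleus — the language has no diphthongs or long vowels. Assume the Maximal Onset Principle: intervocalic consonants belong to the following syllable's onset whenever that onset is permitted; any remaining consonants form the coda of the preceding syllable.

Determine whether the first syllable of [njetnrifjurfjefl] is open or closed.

Nuclei (vowels): e, i, u, e → 4 syllables.
σ1/σ2 boundary: /tnr/; trying suffixes from longest down, /r/ is the first permitted one, so coda /tn/ | onset /r/.
σ2/σ3 boundary: /fj/ is a licit onset in full, so it all attaches to the next syllable.
σ3/σ4 boundary: cluster /rfj/ — the longest permitted-onset suffix is /fj/; onset = /fj/, preceding coda = /r/.
Putting it together: njetn.ri.fjur.fjefl.
Syllable 1 is /njetn/ with coda /tn/, so it is closed.

closed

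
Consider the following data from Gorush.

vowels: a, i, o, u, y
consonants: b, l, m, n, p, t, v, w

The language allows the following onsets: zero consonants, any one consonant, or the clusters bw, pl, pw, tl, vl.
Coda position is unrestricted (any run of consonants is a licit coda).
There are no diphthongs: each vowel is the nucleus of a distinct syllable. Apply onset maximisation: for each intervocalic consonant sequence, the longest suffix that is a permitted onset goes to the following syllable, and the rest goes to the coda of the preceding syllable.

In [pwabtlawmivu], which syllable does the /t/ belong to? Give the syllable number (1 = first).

2

The vowels are a, a, i, u — 4 nuclei, so 4 syllables.
/a…a/ gap (V1→V2): cluster /btl/ — the longest permitted-onset suffix is /tl/; onset = /tl/, preceding coda = /b/.
/a…i/ gap (V2→V3): /wm/ — longest licit onset from the right is /m/, leaving /w/ as coda.
/i…u/ gap (V3→V4): just /v/ — single C goes to the following onset.
So the parse is pwab.tlaw.mi.vu.
The /t/ is in the onset of syllable 2 (/tlaw/).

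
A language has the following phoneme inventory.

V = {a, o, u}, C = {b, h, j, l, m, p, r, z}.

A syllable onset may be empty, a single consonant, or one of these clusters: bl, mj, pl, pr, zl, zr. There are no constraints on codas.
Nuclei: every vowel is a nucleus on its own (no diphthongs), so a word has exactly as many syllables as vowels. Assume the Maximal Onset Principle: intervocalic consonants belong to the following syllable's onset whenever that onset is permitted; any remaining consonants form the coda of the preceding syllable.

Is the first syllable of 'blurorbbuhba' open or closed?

open

Vowels present: u, o, u, a; each is a nucleus, giving 4 syllables.
σ1/σ2 boundary: /r/ is a single consonant, so it becomes the next onset.
σ2/σ3 boundary: /rbb/; trying suffixes from longest down, /b/ is the first permitted one, so coda /rb/ | onset /b/.
σ3/σ4 boundary: cluster /hb/ — the longest permitted-onset suffix is /b/; onset = /b/, preceding coda = /h/.
Result: blu.rorb.buh.ba.
Syllable 1 is /blu/; it ends in its nucleus with no coda, so it is open.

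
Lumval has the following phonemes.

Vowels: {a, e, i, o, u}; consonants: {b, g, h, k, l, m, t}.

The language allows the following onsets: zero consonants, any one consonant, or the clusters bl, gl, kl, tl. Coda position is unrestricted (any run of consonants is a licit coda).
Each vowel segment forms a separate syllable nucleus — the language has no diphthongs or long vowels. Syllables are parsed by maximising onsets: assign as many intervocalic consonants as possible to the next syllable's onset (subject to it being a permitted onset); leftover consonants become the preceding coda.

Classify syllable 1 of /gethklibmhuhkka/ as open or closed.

closed

The vowels are e, i, u, a — 4 nuclei, so 4 syllables.
Between /e/ (V1) and /i/ (V2): /thkl/; trying suffixes from longest down, /kl/ is the first permitted one, so coda /th/ | onset /kl/.
Between /i/ (V2) and /u/ (V3): /bmh/ — longest licit onset from the right is /h/, leaving /bm/ as coda.
Between /u/ (V3) and /a/ (V4): /hkk/ — longest licit onset from the right is /k/, leaving /hk/ as coda.
Result: geth.klibm.huhk.ka.
Syllable 1 is /geth/ with coda /th/, so it is closed.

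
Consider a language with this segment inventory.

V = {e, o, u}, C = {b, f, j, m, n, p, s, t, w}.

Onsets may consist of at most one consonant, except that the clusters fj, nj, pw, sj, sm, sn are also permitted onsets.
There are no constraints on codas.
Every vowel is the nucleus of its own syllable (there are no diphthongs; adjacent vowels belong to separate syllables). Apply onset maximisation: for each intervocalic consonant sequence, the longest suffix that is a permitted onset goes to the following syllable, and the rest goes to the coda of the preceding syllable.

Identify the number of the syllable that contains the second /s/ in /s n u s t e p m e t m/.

Nuclei (vowels): u, e, e → 3 syllables.
V1 /u/ – V2 /e/: /st/ — longest licit onset from the right is /t/, leaving /s/ as coda.
V2 /e/ – V3 /e/: /pm/ splits as /p/ + /m/ (/m/ is the longest suffix that is a licit onset).
Result: snus.tep.metm.
The second /s/ is in the coda of syllable 1 (/snus/).

1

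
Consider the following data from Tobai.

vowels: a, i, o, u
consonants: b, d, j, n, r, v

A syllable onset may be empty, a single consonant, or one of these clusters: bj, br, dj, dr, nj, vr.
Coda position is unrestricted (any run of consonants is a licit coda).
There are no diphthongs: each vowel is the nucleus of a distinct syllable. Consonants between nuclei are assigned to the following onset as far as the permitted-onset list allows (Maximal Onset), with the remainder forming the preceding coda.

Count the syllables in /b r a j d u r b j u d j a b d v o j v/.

Nuclei (vowels): a, u, u, a, o → 5 syllables.

5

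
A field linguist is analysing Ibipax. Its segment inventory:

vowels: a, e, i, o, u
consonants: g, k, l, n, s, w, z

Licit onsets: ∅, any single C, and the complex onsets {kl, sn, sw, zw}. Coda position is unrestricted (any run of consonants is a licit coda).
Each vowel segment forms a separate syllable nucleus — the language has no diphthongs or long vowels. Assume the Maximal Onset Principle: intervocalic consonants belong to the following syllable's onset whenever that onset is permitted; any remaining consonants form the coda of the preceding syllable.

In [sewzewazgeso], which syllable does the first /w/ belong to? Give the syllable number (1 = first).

The vowels are e, e, a, e, o — 5 nuclei, so 5 syllables.
V1 /e/ – V2 /e/: /wz/ splits as /w/ + /z/ (/z/ is the longest suffix that is a licit onset).
V2 /e/ – V3 /a/: /w/ is a single consonant, so it becomes the next onset.
V3 /a/ – V4 /e/: /zg/ splits as /z/ + /g/ (/g/ is the longest suffix that is a licit onset).
V4 /e/ – V5 /o/: /s/ → onset of the next syllable (single consonants are always licit onsets).
Result: sew.ze.waz.ge.so.
The first /w/ is in the coda of syllable 1 (/sew/).

1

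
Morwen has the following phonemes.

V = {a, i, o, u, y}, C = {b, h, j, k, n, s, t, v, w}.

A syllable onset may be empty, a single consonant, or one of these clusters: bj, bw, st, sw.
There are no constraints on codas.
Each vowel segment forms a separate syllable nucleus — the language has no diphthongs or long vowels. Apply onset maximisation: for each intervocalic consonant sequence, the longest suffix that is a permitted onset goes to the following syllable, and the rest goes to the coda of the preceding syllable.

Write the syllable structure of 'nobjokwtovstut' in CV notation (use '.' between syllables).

Nuclei (vowels): o, o, o, u → 4 syllables.
Between /o/ (V1) and /o/ (V2): cluster /bj/ — /bj/ is itself a permitted onset, so the whole cluster goes right; preceding coda = ∅.
Between /o/ (V2) and /o/ (V3): cluster /kwt/ — the longest permitted-onset suffix is /t/; onset = /t/, preceding coda = /kw/.
Between /o/ (V3) and /u/ (V4): /vst/; trying suffixes from longest down, /st/ is the first permitted one, so coda /v/ | onset /st/.
So the parse is no.bjokw.tov.stut.
Mapping each syllable to C/V: /no/ → CV, /bjokw/ → CCVCC, /tov/ → CVC, /stut/ → CCVC.

CV.CCVCC.CVC.CCVC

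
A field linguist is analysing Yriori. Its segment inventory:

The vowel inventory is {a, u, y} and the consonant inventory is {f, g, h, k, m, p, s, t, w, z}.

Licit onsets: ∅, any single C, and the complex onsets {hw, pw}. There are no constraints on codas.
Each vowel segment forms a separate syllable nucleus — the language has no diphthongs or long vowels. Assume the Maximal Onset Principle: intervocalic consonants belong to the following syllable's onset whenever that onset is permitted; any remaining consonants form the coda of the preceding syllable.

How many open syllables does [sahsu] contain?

Vowels present: a, u; each is a nucleus, giving 2 syllables.
V1 /a/ – V2 /u/: /hs/ splits as /h/ + /s/ (/s/ is the longest suffix that is a licit onset).
So the parse is sah.su.
Classifying each syllable: /sah/ (closed), /su/ (open).
Open syllables: 1.

1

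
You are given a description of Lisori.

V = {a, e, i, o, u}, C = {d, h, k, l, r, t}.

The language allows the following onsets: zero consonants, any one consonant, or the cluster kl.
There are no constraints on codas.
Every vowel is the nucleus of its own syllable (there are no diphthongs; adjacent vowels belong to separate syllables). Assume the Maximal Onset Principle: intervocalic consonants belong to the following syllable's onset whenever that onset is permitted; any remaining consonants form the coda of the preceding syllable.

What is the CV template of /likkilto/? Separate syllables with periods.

CVC.CVC.CV

Nuclei (vowels): i, i, o → 3 syllables.
Between /i/ (V1) and /i/ (V2): /kk/ splits as /k/ + /k/ (/k/ is the longest suffix that is a licit onset).
Between /i/ (V2) and /o/ (V3): /lt/ splits as /l/ + /t/ (/t/ is the longest suffix that is a licit onset).
Putting it together: lik.kil.to.
Mapping each syllable to C/V: /lik/ → CVC, /kil/ → CVC, /to/ → CV.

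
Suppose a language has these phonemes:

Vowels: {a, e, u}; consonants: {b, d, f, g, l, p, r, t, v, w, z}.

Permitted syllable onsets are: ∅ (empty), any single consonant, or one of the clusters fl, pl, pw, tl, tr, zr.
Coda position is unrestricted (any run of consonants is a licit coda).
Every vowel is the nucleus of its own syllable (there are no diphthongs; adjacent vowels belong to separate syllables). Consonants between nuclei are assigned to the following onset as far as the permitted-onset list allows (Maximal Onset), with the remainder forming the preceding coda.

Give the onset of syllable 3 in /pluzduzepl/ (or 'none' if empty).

z

Nuclei (vowels): u, u, e → 3 syllables.
V1 /u/ – V2 /u/: cluster /zd/ — the longest permitted-onset suffix is /d/; onset = /d/, preceding coda = /z/.
V2 /u/ – V3 /e/: /z/ → onset of the next syllable (single consonants are always licit onsets).
So the parse is pluz.du.zepl.
Syllable 3 is /zepl/: onset /z/, nucleus /e/, coda /pl/.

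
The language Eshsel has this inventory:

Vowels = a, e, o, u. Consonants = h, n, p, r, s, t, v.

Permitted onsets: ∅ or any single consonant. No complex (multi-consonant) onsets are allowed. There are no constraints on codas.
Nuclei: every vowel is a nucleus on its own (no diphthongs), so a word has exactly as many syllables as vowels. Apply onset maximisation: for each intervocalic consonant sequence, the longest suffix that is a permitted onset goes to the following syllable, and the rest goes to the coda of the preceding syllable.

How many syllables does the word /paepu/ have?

3

The vowels are a, e, u — 3 nuclei, so 3 syllables.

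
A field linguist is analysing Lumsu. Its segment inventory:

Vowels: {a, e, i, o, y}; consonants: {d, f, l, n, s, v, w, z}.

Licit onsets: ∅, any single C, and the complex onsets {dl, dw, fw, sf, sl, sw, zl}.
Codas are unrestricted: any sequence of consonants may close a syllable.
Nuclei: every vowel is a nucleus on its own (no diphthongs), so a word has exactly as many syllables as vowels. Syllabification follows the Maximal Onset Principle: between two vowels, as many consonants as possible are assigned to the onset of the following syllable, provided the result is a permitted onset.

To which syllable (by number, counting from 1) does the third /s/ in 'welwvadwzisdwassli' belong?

5

Nuclei (vowels): e, a, i, a, i → 5 syllables.
/e…a/ gap (V1→V2): /lwv/ — longest licit onset from the right is /v/, leaving /lw/ as coda.
/a…i/ gap (V2→V3): /dwz/ splits as /dw/ + /z/ (/z/ is the longest suffix that is a licit onset).
/i…a/ gap (V3→V4): /sdw/ — longest licit onset from the right is /dw/, leaving /s/ as coda.
/a…i/ gap (V4→V5): cluster /ssl/ — the longest permitted-onset suffix is /sl/; onset = /sl/, preceding coda = /s/.
Syllabification: welw.vadw.zis.dwas.sli.
The third /s/ is in the onset of syllable 5 (/sli/).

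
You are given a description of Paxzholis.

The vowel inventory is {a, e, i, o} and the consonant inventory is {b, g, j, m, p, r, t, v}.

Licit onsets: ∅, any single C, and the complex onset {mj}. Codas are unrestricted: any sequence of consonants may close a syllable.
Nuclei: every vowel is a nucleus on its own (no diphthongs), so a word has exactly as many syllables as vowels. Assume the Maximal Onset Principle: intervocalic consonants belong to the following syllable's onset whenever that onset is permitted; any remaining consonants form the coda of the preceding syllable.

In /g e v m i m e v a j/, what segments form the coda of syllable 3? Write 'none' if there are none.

Vowels present: e, i, e, a; each is a nucleus, giving 4 syllables.
Between /e/ (V1) and /i/ (V2): cluster /vm/ — the longest permitted-onset suffix is /m/; onset = /m/, preceding coda = /v/.
Between /i/ (V2) and /e/ (V3): /m/ → onset of the next syllable (single consonants are always licit onsets).
Between /e/ (V3) and /a/ (V4): /v/ is a single consonant, so it becomes the next onset.
Syllabification: gev.mi.me.vaj.
Syllable 3 is /me/: onset /m/, nucleus /e/, coda ∅.

none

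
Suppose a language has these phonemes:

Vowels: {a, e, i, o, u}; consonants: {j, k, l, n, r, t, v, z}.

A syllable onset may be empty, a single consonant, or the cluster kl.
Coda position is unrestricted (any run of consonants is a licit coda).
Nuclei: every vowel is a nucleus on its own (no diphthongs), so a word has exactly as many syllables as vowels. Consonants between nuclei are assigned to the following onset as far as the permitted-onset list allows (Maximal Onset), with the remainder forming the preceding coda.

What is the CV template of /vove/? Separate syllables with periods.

Nuclei (vowels): o, e → 2 syllables.
/o…e/ gap (V1→V2): /v/ is a single consonant, so it becomes the next onset.
Putting it together: vo.ve.
Mapping each syllable to C/V: /vo/ → CV, /ve/ → CV.

CV.CV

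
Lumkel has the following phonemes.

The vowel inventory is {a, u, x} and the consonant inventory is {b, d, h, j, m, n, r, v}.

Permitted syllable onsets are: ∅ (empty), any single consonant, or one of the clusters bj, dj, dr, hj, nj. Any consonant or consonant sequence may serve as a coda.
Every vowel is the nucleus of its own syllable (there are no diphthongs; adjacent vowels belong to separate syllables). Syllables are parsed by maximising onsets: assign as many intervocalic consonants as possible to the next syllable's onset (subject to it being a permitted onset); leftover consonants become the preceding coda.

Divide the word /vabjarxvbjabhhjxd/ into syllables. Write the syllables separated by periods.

The vowels are a, a, x, a, x — 5 nuclei, so 5 syllables.
σ1/σ2 boundary: /bj/ — entire cluster is a permitted onset → onset /bj/, coda ∅.
σ2/σ3 boundary: /r/ → onset of the next syllable (single consonants are always licit onsets).
σ3/σ4 boundary: /vbj/ — longest licit onset from the right is /bj/, leaving /v/ as coda.
σ4/σ5 boundary: /bhhj/; trying suffixes from longest down, /hj/ is the first permitted one, so coda /bh/ | onset /hj/.

va.bja.rxv.bjabh.hjxd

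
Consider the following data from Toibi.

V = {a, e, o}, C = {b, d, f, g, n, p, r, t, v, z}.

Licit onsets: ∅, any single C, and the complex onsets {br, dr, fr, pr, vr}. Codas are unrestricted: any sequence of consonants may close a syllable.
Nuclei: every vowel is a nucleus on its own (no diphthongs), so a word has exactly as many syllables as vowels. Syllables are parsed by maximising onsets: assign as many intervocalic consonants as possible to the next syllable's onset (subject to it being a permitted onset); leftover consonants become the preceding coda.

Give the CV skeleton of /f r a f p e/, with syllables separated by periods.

Vowels present: a, e; each is a nucleus, giving 2 syllables.
σ1/σ2 boundary: /fp/; trying suffixes from longest down, /p/ is the first permitted one, so coda /f/ | onset /p/.
Putting it together: fraf.pe.
Mapping each syllable to C/V: /fraf/ → CCVC, /pe/ → CV.

CCVC.CV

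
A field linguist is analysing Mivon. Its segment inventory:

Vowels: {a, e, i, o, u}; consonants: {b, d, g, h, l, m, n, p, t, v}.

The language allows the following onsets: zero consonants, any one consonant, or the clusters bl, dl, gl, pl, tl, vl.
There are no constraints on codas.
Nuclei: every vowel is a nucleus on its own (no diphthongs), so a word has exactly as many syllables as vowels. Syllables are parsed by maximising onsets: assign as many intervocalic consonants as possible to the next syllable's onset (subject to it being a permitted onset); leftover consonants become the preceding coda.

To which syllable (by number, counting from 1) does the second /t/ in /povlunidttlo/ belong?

4

Vowels present: o, u, i, o; each is a nucleus, giving 4 syllables.
Between /o/ (V1) and /u/ (V2): /vl/ — entire cluster is a permitted onset → onset /vl/, coda ∅.
Between /u/ (V2) and /i/ (V3): just /n/ — single C goes to the following onset.
Between /i/ (V3) and /o/ (V4): cluster /dttl/ — the longest permitted-onset suffix is /tl/; onset = /tl/, preceding coda = /dt/.
Syllabification: po.vlu.nidt.tlo.
The second /t/ is in the onset of syllable 4 (/tlo/).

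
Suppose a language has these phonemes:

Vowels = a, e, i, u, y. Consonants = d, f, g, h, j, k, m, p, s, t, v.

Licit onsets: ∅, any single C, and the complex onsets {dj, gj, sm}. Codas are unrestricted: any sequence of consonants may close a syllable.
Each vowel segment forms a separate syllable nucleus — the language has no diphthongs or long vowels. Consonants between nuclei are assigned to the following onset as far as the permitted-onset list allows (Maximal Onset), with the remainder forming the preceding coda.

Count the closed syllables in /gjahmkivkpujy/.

2

Nuclei (vowels): a, i, u, y → 4 syllables.
Between /a/ (V1) and /i/ (V2): cluster /hmk/ — the longest permitted-onset suffix is /k/; onset = /k/, preceding coda = /hm/.
Between /i/ (V2) and /u/ (V3): /vkp/; trying suffixes from longest down, /p/ is the first permitted one, so coda /vk/ | onset /p/.
Between /u/ (V3) and /y/ (V4): just /j/ — single C goes to the following onset.
Syllabification: gjahm.kivk.pu.jy.
Classifying each syllable: /gjahm/ (closed), /kivk/ (closed), /pu/ (open), /jy/ (open).
Closed syllables: 2.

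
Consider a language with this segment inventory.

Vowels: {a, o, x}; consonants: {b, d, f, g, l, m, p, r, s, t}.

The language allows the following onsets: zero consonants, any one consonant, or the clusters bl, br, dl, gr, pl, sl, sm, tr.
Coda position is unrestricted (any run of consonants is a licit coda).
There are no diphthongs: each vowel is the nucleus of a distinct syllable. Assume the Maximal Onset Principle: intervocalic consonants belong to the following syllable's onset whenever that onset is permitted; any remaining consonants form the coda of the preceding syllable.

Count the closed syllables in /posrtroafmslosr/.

Nuclei (vowels): o, o, a, o → 4 syllables.
Between /o/ (V1) and /o/ (V2): /srtr/ — longest licit onset from the right is /tr/, leaving /sr/ as coda.
Between /o/ (V2) and /a/ (V3): no consonants, so the boundary falls immediately after /o/.
Between /a/ (V3) and /o/ (V4): cluster /fmsl/ — the longest permitted-onset suffix is /sl/; onset = /sl/, preceding coda = /fm/.
Result: posr.tro.afm.slosr.
Classifying each syllable: /posr/ (closed), /tro/ (open), /afm/ (closed), /slosr/ (closed).
Closed syllables: 3.

3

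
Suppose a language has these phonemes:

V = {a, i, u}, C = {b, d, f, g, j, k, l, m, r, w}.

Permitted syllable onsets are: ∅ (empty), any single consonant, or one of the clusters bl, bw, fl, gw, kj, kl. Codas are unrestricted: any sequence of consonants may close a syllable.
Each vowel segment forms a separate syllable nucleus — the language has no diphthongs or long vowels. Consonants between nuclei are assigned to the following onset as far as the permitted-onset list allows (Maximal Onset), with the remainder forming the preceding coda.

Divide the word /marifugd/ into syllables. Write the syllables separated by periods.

Nuclei (vowels): a, i, u → 3 syllables.
V1 /a/ – V2 /i/: /r/ is a single consonant, so it becomes the next onset.
V2 /i/ – V3 /u/: /f/ → onset of the next syllable (single consonants are always licit onsets).

ma.ri.fugd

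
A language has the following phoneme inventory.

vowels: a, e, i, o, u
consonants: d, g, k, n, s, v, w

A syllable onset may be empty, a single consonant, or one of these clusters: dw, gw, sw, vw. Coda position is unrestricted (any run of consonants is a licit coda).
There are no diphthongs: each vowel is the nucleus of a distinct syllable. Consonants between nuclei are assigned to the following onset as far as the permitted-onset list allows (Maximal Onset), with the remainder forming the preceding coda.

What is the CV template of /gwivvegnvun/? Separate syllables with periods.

CCVC.CVCC.CVC

Nuclei (vowels): i, e, u → 3 syllables.
V1 /i/ – V2 /e/: cluster /vv/ — the longest permitted-onset suffix is /v/; onset = /v/, preceding coda = /v/.
V2 /e/ – V3 /u/: /gnv/; trying suffixes from longest down, /v/ is the first permitted one, so coda /gn/ | onset /v/.
Syllabification: gwiv.vegn.vun.
Mapping each syllable to C/V: /gwiv/ → CCVC, /vegn/ → CVCC, /vun/ → CVC.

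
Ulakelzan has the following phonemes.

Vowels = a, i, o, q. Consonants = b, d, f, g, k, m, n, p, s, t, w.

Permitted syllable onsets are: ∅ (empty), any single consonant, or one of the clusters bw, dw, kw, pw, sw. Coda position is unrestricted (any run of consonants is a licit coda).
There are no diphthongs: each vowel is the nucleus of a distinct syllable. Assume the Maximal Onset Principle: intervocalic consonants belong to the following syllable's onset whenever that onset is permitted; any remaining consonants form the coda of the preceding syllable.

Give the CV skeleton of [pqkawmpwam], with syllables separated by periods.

CV.CVCC.CCVC

Nuclei (vowels): q, a, a → 3 syllables.
V1 /q/ – V2 /a/: just /k/ — single C goes to the following onset.
V2 /a/ – V3 /a/: /wmpw/ splits as /wm/ + /pw/ (/pw/ is the longest suffix that is a licit onset).
So the parse is pq.kawm.pwam.
Mapping each syllable to C/V: /pq/ → CV, /kawm/ → CVCC, /pwam/ → CCVC.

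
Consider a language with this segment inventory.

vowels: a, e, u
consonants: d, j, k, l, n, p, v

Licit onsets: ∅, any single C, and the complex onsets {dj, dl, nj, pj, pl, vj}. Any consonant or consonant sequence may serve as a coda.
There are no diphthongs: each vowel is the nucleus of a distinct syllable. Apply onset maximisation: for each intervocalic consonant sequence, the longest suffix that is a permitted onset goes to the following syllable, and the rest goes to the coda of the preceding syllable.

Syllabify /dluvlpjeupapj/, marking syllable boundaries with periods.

The vowels are u, e, u, a — 4 nuclei, so 4 syllables.
V1 /u/ – V2 /e/: /vlpj/ — longest licit onset from the right is /pj/, leaving /vl/ as coda.
V2 /e/ – V3 /u/: hiatus — the boundary sits between the two vowels.
V3 /u/ – V4 /a/: /p/ → onset of the next syllable (single consonants are always licit onsets).

dluvl.pje.u.papj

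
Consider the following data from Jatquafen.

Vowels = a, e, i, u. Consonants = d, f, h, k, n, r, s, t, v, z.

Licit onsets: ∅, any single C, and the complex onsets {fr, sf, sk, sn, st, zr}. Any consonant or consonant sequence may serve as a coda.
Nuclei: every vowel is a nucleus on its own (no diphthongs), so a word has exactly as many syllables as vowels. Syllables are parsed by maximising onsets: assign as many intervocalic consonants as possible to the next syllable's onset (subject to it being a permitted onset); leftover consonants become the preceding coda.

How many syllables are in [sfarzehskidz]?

Vowels present: a, e, i; each is a nucleus, giving 3 syllables.

3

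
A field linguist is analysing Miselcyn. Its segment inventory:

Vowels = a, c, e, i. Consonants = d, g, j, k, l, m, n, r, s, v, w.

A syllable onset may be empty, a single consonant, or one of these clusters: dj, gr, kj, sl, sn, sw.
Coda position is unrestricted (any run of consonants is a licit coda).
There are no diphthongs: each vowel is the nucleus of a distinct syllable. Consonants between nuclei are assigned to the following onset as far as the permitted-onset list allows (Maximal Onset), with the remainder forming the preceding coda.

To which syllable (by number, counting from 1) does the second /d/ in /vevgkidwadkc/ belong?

3

Vowels present: e, i, a, c; each is a nucleus, giving 4 syllables.
σ1/σ2 boundary: /vgk/; trying suffixes from longest down, /k/ is the first permitted one, so coda /vg/ | onset /k/.
σ2/σ3 boundary: cluster /dw/ — the longest permitted-onset suffix is /w/; onset = /w/, preceding coda = /d/.
σ3/σ4 boundary: /dk/ splits as /d/ + /k/ (/k/ is the longest suffix that is a licit onset).
Putting it together: vevg.kid.wad.kc.
The second /d/ is in the coda of syllable 3 (/wad/).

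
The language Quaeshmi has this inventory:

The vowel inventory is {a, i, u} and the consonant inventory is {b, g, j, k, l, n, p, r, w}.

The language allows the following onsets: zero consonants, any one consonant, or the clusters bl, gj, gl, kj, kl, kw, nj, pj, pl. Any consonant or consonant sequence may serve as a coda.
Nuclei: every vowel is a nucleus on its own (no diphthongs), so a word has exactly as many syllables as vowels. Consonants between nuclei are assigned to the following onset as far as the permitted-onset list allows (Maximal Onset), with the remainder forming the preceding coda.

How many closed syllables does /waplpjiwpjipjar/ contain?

3

Nuclei (vowels): a, i, i, a → 4 syllables.
Between /a/ (V1) and /i/ (V2): /plpj/ splits as /pl/ + /pj/ (/pj/ is the longest suffix that is a licit onset).
Between /i/ (V2) and /i/ (V3): /wpj/ — longest licit onset from the right is /pj/, leaving /w/ as coda.
Between /i/ (V3) and /a/ (V4): /pj/ — entire cluster is a permitted onset → onset /pj/, coda ∅.
Putting it together: wapl.pjiw.pji.pjar.
Classifying each syllable: /wapl/ (closed), /pjiw/ (closed), /pji/ (open), /pjar/ (closed).
Closed syllables: 3.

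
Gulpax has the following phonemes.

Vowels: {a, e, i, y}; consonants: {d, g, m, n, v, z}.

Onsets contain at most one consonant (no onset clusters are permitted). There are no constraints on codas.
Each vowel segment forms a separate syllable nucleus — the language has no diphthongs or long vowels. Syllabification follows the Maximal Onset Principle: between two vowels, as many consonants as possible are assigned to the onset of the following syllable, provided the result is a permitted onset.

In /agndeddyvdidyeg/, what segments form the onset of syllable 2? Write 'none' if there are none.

The vowels are a, e, y, i, y, e — 6 nuclei, so 6 syllables.
σ1/σ2 boundary: cluster /gnd/ — the longest permitted-onset suffix is /d/; onset = /d/, preceding coda = /gn/.
σ2/σ3 boundary: /dd/ — longest licit onset from the right is /d/, leaving /d/ as coda.
σ3/σ4 boundary: /vd/ splits as /v/ + /d/ (/d/ is the longest suffix that is a licit onset).
σ4/σ5 boundary: /d/ → onset of the next syllable (single consonants are always licit onsets).
σ5/σ6 boundary: no consonants, so the boundary falls immediately after /y/.
So the parse is agn.ded.dyv.di.dy.eg.
Syllable 2 is /ded/: onset /d/, nucleus /e/, coda /d/.

d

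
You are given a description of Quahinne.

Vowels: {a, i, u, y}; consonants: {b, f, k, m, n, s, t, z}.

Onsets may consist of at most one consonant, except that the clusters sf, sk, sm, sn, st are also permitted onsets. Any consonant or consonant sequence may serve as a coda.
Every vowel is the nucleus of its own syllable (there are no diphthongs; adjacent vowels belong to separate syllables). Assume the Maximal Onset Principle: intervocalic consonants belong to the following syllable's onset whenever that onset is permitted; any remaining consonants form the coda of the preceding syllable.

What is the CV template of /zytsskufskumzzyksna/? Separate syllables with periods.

Nuclei (vowels): y, u, u, y, a → 5 syllables.
σ1/σ2 boundary: cluster /tssk/ — the longest permitted-onset suffix is /sk/; onset = /sk/, preceding coda = /ts/.
σ2/σ3 boundary: /fsk/ splits as /f/ + /sk/ (/sk/ is the longest suffix that is a licit onset).
σ3/σ4 boundary: /mzz/; trying suffixes from longest down, /z/ is the first permitted one, so coda /mz/ | onset /z/.
σ4/σ5 boundary: /ksn/; trying suffixes from longest down, /sn/ is the first permitted one, so coda /k/ | onset /sn/.
Syllabification: zyts.skuf.skumz.zyk.sna.
Mapping each syllable to C/V: /zyts/ → CVCC, /skuf/ → CCVC, /skumz/ → CCVCC, /zyk/ → CVC, /sna/ → CCV.

CVCC.CCVC.CCVCC.CVC.CCV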